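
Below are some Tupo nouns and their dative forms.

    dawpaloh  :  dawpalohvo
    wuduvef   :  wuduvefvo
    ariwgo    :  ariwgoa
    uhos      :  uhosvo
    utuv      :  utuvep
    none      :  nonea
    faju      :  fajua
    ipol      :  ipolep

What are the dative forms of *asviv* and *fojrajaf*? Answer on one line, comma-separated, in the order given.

asvivep, fojrajafvo

The suffix is conditioned by the final sound: -vo when the stem ends in a voiceless consonant (*dawpaloh*, *wuduvef*, *uhos*); -ep when the stem ends in a voiced consonant (*utuv*, *ipol*); -a when the stem ends in a vowel (*ariwgo*, *none*, *faju*).
*asviv*: final sound = /v/, a voiced consonant → -ep → *asvivep*.
*fojrajaf*: final sound = /f/, a voiceless consonant → -vo → *fojrajafvo*.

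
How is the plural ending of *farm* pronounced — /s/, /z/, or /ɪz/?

/z/

The stem *farm* ends in a voiced non-sibilant sound.
The plural suffix surfaces as /ɪz/ after sibilants, /s/ after other voiceless consonants, and /z/ after other voiced sounds.
So the plural -s on *farm* is pronounced /z/.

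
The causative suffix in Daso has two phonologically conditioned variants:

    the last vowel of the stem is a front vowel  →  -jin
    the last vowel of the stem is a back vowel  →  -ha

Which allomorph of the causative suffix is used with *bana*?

*bana* — last vowel /a/ (a back vowel) → -ha.

-ha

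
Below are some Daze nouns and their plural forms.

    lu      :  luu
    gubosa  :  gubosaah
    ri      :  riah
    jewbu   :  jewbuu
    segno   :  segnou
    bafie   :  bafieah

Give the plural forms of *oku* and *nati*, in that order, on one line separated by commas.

okuu, natiah

The pattern is rounding harmony: -u when the last vowel of the stem is a rounded vowel (*lu*, *jewbu*, *segno*); -ah when the last vowel of the stem is an unrounded vowel (*gubosa*, *ri*, *bafie*).
Since the last vowel of *oku* is /u/ (a rounded vowel), it takes -u, giving *okuu*.
Since the last vowel of *nati* is /i/ (an unrounded vowel), it takes -ah, giving *natiah*.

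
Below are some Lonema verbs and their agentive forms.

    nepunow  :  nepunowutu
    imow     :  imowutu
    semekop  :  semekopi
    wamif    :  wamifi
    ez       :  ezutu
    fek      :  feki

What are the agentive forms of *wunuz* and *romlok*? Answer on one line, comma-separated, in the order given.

The pattern is voicing of the final consonant: -i when the stem ends in a voiceless consonant (*semekop*, *wamif*, *fek*); -utu when the stem ends in a voiced consonant (*nepunow*, *imow*, *ez*).
*wunuz* — final consonant /z/ (voiced) → -utu → *wunuzutu*.
Since the final consonant of *romlok* is /k/ (voiceless), it takes -i, giving *romloki*.

wunuzutu, romloki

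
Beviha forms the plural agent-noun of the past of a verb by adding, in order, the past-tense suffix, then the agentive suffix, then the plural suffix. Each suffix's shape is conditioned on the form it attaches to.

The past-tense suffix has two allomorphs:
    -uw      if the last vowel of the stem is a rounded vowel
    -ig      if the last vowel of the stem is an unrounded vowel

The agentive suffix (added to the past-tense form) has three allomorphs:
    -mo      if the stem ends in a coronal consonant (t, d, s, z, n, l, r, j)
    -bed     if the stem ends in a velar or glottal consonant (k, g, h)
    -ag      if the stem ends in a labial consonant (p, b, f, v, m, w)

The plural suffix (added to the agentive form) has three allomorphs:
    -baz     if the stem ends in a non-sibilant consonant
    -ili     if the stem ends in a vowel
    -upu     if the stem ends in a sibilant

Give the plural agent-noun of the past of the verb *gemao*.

Since the last vowel of *gemao* is /o/ (a rounded vowel), it takes -uw, giving *gemaouw*.
The past-tense form *gemaouw*: final consonant = /w/, labial → -ag → *gemaouwag*.
The agentive form *gemaouwag*: final sound = /g/, a non-sibilant consonant → -baz → *gemaouwagbaz*.

gemaouwagbaz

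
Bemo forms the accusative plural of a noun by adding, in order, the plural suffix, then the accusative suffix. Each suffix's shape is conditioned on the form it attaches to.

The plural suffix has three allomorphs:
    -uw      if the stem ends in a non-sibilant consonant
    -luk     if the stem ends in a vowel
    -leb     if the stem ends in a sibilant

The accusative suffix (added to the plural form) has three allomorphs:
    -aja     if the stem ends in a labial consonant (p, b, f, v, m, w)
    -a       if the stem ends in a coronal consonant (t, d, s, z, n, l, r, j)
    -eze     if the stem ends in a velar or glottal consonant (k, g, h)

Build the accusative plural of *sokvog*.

*sokvog* — final sound /g/ (a non-sibilant consonant) → -uw → *sokvoguw*.
The plural form *sokvoguw*: final consonant = /w/, labial → -aja → *sokvoguwaja*.

sokvoguwaja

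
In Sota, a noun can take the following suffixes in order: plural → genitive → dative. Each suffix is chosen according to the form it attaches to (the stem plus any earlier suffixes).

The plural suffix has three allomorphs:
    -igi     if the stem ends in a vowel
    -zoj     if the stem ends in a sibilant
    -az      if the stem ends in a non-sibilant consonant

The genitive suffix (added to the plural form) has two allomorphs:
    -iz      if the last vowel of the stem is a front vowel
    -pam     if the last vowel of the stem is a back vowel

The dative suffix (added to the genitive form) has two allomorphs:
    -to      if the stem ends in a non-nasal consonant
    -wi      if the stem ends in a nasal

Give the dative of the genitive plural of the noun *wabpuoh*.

wabpuohazpamwi

Since the final sound of *wabpuoh* is /h/ (a non-sibilant consonant), it takes -az, giving *wabpuohaz*.
The last vowel of the plural form *wabpuohaz* is /a/, which is a back vowel, so the genitive suffix is -pam, giving *wabpuohazpam*.
The final consonant of the genitive form *wabpuohazpam* is /m/, which is a nasal, so the dative suffix is -wi, giving *wabpuohazpamwi*.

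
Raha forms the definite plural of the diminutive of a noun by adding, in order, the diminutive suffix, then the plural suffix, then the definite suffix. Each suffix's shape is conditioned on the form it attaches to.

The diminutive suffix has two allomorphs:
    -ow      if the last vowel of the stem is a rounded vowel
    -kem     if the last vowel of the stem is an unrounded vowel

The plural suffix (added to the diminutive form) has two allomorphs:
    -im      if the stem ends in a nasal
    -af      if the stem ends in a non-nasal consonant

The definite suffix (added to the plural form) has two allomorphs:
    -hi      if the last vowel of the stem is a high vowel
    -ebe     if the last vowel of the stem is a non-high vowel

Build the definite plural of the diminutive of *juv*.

*juv* — last vowel /u/ (a rounded vowel) → -ow → *juvow*.
The final consonant of the diminutive form *juvow* is /w/, which is non-nasal, so the plural suffix is -af, giving *juvowaf*.
The last vowel of the plural form *juvowaf* is /a/, which is a non-high vowel, so the definite suffix is -ebe, giving *juvowafebe*.

juvowafebe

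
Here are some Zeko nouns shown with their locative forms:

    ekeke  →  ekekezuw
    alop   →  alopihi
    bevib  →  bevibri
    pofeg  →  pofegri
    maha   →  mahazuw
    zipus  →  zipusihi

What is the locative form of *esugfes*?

esugfesihi

Looking at the final sound of each stem: -ihi when the stem ends in a voiceless consonant (*alop*, *zipus*); -ri when the stem ends in a voiced consonant (*bevib*, *pofeg*); -zuw when the stem ends in a vowel (*ekeke*, *maha*).
*esugfes* — final sound /s/ (a voiceless consonant) → -ihi → *esugfesihi*.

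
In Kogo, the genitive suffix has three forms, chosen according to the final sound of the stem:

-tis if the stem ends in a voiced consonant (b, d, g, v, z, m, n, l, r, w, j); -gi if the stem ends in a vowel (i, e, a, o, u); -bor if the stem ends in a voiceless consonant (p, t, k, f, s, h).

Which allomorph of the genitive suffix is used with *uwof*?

The final sound of *uwof* is /f/, which is a voiceless consonant, so the suffix is -bor.

-bor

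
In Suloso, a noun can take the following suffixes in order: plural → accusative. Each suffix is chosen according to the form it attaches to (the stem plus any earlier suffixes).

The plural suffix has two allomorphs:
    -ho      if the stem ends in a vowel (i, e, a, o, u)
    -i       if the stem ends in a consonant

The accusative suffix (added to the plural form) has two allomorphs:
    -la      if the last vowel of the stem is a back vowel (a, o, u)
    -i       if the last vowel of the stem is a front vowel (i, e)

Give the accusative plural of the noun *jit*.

Since the final sound of *jit* is /t/ (a consonant), it takes -i, giving *jiti*.
The last vowel of the plural form *jiti* is /i/, which is a front vowel, so the accusative suffix is -i, giving *jitii*.

jitii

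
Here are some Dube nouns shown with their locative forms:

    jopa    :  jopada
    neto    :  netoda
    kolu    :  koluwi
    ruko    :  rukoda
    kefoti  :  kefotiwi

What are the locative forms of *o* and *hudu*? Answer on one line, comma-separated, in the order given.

Looking at the last vowel of each stem: -wi when the last vowel of the stem is a high vowel (*kolu*, *kefoti*); -da when the last vowel of the stem is a non-high vowel (*jopa*, *neto*, *ruko*).
The last vowel of *o* is /o/, which is a non-high vowel, so the suffix is -da, giving *oda*.
Since the last vowel of *hudu* is /u/ (a high vowel), it takes -wi, giving *huduwi*.

oda, huduwi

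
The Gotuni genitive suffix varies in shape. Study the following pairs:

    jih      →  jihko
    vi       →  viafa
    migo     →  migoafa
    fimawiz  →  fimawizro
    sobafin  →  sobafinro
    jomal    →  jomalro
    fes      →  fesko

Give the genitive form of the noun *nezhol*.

nezholro

The alternation tracks the final sound of the stem — -ko when the stem ends in a voiceless consonant (*jih*, *fes*); -ro when the stem ends in a voiced consonant (*fimawiz*, *sobafin*, *jomal*); -afa when the stem ends in a vowel (*vi*, *migo*).
Since the final sound of *nezhol* is /l/ (a voiced consonant), it takes -ro, giving *nezholro*.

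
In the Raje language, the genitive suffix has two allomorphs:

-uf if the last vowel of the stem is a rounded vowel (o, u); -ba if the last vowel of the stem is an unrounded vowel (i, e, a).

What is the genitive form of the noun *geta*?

getaba

*geta*: last vowel = /a/, an unrounded vowel → -ba → *getaba*.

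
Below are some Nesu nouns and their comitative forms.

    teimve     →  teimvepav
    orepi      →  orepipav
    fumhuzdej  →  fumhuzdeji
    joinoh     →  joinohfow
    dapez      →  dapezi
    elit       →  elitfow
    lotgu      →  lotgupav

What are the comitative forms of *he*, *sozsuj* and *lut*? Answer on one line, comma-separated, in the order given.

The suffix is conditioned by the final sound: -fow when the stem ends in a voiceless consonant (*joinoh*, *elit*); -i when the stem ends in a voiced consonant (*fumhuzdej*, *dapez*); -pav when the stem ends in a vowel (*teimve*, *orepi*, *lotgu*).
*he*: final sound = /e/, a vowel → -pav → *hepav*.
*sozsuj* — final sound /j/ (a voiced consonant) → -i → *sozsuji*.
The final sound of *lut* is /t/, which is a voiceless consonant, so the suffix is -fow, giving *lutfow*.

hepav, sozsuji, lutfow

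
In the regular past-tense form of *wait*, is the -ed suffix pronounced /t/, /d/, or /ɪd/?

/ɪd/

The stem *wait* ends in /t/ or /d/.
The -ed suffix is realized as /ɪd/ after /t, d/; as /t/ after other voiceless consonants; and as /d/ after other voiced sounds.
So -ed on *wait* is pronounced /ɪd/.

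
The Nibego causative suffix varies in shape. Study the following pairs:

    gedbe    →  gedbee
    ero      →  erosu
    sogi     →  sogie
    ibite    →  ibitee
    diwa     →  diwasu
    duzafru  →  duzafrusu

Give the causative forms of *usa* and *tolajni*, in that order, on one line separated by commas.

Looking at the last vowel of each stem: -e when the last vowel of the stem is a front vowel (*gedbe*, *sogi*, *ibite*); -su when the last vowel of the stem is a back vowel (*ero*, *diwa*, *duzafru*).
Since the last vowel of *usa* is /a/ (a back vowel), it takes -su, giving *usasu*.
*tolajni* — last vowel /i/ (a front vowel) → -e → *tolajnie*.

usasu, tolajnie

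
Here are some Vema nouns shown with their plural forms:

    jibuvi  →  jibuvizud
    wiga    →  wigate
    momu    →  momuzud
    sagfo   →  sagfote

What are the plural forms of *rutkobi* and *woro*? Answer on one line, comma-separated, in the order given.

rutkobizud, worote

Looking at the last vowel of each stem: -zud when the last vowel of the stem is a high vowel (*jibuvi*, *momu*); -te when the last vowel of the stem is a non-high vowel (*wiga*, *sagfo*).
*rutkobi* — last vowel /i/ (a high vowel) → -zud → *rutkobizud*.
The last vowel of *woro* is /o/, which is a non-high vowel, so the suffix is -te, giving *worote*.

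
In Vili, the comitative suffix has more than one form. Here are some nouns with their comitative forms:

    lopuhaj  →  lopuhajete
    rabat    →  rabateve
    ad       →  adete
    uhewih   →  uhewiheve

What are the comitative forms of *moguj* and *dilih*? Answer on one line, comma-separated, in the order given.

mogujete, diliheve

Looking at the final consonant of each stem: -eve when the stem ends in a voiceless consonant (*rabat*, *uhewih*); -ete when the stem ends in a voiced consonant (*lopuhaj*, *ad*).
Since the final consonant of *moguj* is /j/ (voiced), it takes -ete, giving *mogujete*.
*dilih* — final consonant /h/ (voiceless) → -eve → *diliheve*.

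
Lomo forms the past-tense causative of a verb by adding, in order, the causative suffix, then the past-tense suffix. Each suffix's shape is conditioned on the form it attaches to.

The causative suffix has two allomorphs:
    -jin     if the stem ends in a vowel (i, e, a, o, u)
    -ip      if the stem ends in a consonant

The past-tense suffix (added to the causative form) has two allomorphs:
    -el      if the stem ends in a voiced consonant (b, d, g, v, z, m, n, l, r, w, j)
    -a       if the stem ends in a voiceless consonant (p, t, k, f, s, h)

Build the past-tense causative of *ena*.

*ena* — final sound /a/ (a vowel) → -jin → *enajin*.
Since the final consonant of the causative form *enajin* is /n/ (voiced), it takes -el, giving *enajinel*.

enajinel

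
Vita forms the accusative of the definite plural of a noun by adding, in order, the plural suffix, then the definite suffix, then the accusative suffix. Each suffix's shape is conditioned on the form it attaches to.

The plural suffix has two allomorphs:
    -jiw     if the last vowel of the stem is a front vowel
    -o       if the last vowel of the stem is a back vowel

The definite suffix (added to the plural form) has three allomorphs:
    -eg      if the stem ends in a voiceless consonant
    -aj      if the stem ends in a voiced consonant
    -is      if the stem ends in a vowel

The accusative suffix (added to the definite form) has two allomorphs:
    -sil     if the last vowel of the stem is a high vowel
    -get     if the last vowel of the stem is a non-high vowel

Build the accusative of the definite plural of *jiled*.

jiledjiwajget

The last vowel of *jiled* is /e/, which is a front vowel, so the plural suffix is -jiw, giving *jiledjiw*.
The plural form *jiledjiw* — final sound /w/ (a voiced consonant) → -aj → *jiledjiwaj*.
The last vowel of the definite form *jiledjiwaj* is /a/, which is a non-high vowel, so the accusative suffix is -get, giving *jiledjiwajget*.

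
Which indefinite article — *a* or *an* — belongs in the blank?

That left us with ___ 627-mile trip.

a

The indefinite article is chosen by the initial *sound* of the following word, not its spelling.
The number *627* is spoken "six hundred …", beginning with /sɪks/ — a consonant sound.
So the article is *a*: That left us with a 627-mile trip.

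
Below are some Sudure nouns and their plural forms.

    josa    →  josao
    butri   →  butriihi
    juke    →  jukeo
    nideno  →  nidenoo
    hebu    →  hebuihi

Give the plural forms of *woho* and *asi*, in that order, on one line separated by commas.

Looking at the last vowel of each stem: -ihi when the last vowel of the stem is a high vowel (*butri*, *hebu*); -o when the last vowel of the stem is a non-high vowel (*josa*, *juke*, *nideno*).
Since the last vowel of *woho* is /o/ (a non-high vowel), it takes -o, giving *wohoo*.
*asi*: last vowel = /i/, a high vowel → -ihi → *asiihi*.

wohoo, asiihi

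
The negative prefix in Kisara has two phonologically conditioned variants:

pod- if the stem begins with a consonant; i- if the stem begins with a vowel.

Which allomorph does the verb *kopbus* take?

pod-

*kopbus* — first sound /k/ (a consonant) → pod-.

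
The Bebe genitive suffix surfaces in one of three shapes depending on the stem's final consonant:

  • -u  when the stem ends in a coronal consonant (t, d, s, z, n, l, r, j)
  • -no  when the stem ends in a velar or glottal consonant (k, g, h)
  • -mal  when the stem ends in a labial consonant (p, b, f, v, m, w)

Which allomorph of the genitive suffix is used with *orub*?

-mal

The final consonant of *orub* is /b/, which is labial, so the suffix is -mal.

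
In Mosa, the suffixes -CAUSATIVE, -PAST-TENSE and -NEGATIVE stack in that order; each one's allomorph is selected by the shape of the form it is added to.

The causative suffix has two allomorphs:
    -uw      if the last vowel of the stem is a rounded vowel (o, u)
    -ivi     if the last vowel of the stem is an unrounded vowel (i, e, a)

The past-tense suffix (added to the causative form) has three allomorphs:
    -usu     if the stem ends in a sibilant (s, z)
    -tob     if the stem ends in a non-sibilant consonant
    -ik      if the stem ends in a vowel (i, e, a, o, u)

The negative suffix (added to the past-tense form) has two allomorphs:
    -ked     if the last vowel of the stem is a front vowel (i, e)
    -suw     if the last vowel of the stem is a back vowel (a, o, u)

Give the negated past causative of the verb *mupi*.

mupiiviikked

The last vowel of *mupi* is /i/, which is an unrounded vowel, so the causative suffix is -ivi, giving *mupiivi*.
Since the final sound of the causative form *mupiivi* is /i/ (a vowel), it takes -ik, giving *mupiiviik*.
The past-tense form *mupiiviik*: last vowel = /i/, a front vowel → -ked → *mupiiviikked*.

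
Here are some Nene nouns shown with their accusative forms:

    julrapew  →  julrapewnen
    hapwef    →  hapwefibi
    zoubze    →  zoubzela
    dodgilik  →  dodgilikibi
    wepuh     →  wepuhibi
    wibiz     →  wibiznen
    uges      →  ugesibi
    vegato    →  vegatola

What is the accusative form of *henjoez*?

The suffix is conditioned by the final sound: -ibi when the stem ends in a voiceless consonant (*hapwef*, *dodgilik*, *wepuh*, *uges*); -nen when the stem ends in a voiced consonant (*julrapew*, *wibiz*); -la when the stem ends in a vowel (*zoubze*, *vegato*).
*henjoez* — final sound /z/ (a voiced consonant) → -nen → *henjoeznen*.

henjoeznen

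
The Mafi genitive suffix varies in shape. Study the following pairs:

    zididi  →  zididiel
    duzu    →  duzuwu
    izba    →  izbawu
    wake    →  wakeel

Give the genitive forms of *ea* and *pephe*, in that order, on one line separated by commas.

eawu, pepheel

The alternation tracks the last vowel of the stem — -el when the last vowel of the stem is a front vowel (*zididi*, *wake*); -wu when the last vowel of the stem is a back vowel (*duzu*, *izba*).
The last vowel of *ea* is /a/, which is a back vowel, so the suffix is -wu, giving *eawu*.
*pephe*: last vowel = /e/, a front vowel → -el → *pepheel*.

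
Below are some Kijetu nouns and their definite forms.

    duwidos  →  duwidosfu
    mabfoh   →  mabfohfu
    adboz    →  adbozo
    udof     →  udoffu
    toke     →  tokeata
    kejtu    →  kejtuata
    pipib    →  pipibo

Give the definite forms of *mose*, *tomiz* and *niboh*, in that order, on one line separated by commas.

moseata, tomizo, nibohfu

The suffix is conditioned by the final sound: -fu when the stem ends in a voiceless consonant (*duwidos*, *mabfoh*, *udof*); -o when the stem ends in a voiced consonant (*adboz*, *pipib*); -ata when the stem ends in a vowel (*toke*, *kejtu*).
Since the final sound of *mose* is /e/ (a vowel), it takes -ata, giving *moseata*.
*tomiz* — final sound /z/ (a voiced consonant) → -o → *tomizo*.
*niboh* — final sound /h/ (a voiceless consonant) → -fu → *nibohfu*.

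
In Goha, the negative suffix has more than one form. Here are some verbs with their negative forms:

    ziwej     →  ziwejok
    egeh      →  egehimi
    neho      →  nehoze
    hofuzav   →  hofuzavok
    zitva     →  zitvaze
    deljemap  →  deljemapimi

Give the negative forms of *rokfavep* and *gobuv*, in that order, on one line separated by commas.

Looking at the final sound of each stem: -imi when the stem ends in a voiceless consonant (*egeh*, *deljemap*); -ok when the stem ends in a voiced consonant (*ziwej*, *hofuzav*); -ze when the stem ends in a vowel (*neho*, *zitva*).
*rokfavep*: final sound = /p/, a voiceless consonant → -imi → *rokfavepimi*.
*gobuv*: final sound = /v/, a voiced consonant → -ok → *gobuvok*.

rokfavepimi, gobuvok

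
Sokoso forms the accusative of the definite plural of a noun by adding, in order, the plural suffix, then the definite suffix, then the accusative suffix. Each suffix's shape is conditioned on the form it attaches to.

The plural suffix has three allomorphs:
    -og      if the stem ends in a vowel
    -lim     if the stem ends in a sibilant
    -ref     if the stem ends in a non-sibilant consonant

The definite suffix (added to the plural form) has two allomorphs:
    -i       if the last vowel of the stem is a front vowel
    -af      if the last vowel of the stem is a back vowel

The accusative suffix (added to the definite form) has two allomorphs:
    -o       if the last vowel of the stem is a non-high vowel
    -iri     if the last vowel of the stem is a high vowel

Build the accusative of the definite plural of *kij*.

*kij* — final sound /j/ (a non-sibilant consonant) → -ref → *kijref*.
The plural form *kijref*: last vowel = /e/, a front vowel → -i → *kijrefi*.
Since the last vowel of the definite form *kijrefi* is /i/ (a high vowel), it takes -iri, giving *kijrefiiri*.

kijrefiiri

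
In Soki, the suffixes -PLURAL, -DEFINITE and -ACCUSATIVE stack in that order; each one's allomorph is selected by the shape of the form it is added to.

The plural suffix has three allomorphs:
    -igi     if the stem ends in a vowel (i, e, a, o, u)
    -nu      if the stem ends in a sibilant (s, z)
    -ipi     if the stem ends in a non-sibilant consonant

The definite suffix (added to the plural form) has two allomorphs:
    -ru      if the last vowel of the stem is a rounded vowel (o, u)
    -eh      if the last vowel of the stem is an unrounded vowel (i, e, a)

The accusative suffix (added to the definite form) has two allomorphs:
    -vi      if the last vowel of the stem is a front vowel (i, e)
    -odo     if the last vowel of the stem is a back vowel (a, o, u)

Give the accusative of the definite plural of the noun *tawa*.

tawaigiehvi

Since the final sound of *tawa* is /a/ (a vowel), it takes -igi, giving *tawaigi*.
The plural form *tawaigi* — last vowel /i/ (an unrounded vowel) → -eh → *tawaigieh*.
The definite form *tawaigieh*: last vowel = /e/, a front vowel → -vi → *tawaigiehvi*.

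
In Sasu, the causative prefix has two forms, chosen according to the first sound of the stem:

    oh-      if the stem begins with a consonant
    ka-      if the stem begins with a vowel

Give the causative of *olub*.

kaolub

*olub* — first sound /o/ (a vowel) → ka- → *kaolub*.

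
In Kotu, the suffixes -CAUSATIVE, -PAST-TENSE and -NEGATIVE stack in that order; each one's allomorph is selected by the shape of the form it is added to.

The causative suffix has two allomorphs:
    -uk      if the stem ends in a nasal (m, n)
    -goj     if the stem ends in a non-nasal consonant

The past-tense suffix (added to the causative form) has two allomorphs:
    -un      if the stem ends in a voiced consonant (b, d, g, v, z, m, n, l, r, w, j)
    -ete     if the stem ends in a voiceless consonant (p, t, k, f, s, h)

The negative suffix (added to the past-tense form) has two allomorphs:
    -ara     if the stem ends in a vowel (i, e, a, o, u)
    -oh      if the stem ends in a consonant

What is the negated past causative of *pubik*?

pubikgojunoh

Since the final consonant of *pubik* is /k/ (non-nasal), it takes -goj, giving *pubikgoj*.
The causative form *pubikgoj*: final consonant = /j/, voiced → -un → *pubikgojun*.
The past-tense form *pubikgojun*: final sound = /n/, a consonant → -oh → *pubikgojunoh*.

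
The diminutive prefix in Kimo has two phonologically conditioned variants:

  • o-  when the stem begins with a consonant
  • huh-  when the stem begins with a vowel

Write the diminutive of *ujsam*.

huhujsam

The first sound of *ujsam* is /u/, which is a vowel, so the prefix is huh-, giving *huhujsam*.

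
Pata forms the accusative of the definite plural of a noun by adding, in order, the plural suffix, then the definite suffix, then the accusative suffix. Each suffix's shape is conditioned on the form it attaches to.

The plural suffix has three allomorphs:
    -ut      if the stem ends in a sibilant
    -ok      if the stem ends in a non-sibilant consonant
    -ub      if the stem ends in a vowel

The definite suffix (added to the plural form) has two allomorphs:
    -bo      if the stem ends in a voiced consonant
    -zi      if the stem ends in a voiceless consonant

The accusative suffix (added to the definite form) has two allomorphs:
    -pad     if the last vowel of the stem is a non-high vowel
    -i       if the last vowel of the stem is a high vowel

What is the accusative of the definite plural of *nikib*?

nikibokzii

*nikib* — final sound /b/ (a non-sibilant consonant) → -ok → *nikibok*.
Since the final consonant of the plural form *nikibok* is /k/ (voiceless), it takes -zi, giving *nikibokzi*.
The definite form *nikibokzi* — last vowel /i/ (a high vowel) → -i → *nikibokzii*.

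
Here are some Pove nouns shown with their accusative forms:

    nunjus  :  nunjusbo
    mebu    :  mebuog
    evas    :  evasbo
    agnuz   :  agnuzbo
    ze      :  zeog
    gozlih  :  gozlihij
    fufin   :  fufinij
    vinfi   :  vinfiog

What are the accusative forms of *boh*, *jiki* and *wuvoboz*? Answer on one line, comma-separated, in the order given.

The suffix is conditioned by the final sound: -bo when the stem ends in a sibilant (*nunjus*, *evas*, *agnuz*); -ij when the stem ends in a non-sibilant consonant (*gozlih*, *fufin*); -og when the stem ends in a vowel (*mebu*, *ze*, *vinfi*).
Since the final sound of *boh* is /h/ (a non-sibilant consonant), it takes -ij, giving *bohij*.
Since the final sound of *jiki* is /i/ (a vowel), it takes -og, giving *jikiog*.
Since the final sound of *wuvoboz* is /z/ (a sibilant), it takes -bo, giving *wuvobozbo*.

bohij, jikiog, wuvobozbo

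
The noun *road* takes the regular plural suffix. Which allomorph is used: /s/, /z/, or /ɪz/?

/z/

The stem *road* ends in a voiced non-sibilant sound.
The plural suffix surfaces as /ɪz/ after sibilants, /s/ after other voiceless consonants, and /z/ after other voiced sounds.
So the plural -s on *road* is pronounced /z/.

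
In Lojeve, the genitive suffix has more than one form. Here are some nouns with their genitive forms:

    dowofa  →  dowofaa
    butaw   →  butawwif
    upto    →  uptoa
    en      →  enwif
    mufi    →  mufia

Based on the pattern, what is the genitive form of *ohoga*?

Looking at the final sound of each stem: -wif when the stem ends in a consonant (*butaw*, *en*); -a when the stem ends in a vowel (*dowofa*, *upto*, *mufi*).
*ohoga*: final sound = /a/, a vowel → -a → *ohogaa*.

ohogaa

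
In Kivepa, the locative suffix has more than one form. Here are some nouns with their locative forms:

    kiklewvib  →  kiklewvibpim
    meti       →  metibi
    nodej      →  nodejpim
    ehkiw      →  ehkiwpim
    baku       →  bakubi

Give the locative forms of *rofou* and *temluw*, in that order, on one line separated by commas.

rofoubi, temluwpim

The suffix is conditioned by the final sound: -pim when the stem ends in a consonant (*kiklewvib*, *nodej*, *ehkiw*); -bi when the stem ends in a vowel (*meti*, *baku*).
The final sound of *rofou* is /u/, which is a vowel, so the suffix is -bi, giving *rofoubi*.
Since the final sound of *temluw* is /w/ (a consonant), it takes -pim, giving *temluwpim*.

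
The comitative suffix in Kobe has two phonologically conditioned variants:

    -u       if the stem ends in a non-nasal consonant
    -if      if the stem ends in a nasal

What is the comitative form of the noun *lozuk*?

*lozuk* — final consonant /k/ (non-nasal) → -u → *lozuku*.

lozuku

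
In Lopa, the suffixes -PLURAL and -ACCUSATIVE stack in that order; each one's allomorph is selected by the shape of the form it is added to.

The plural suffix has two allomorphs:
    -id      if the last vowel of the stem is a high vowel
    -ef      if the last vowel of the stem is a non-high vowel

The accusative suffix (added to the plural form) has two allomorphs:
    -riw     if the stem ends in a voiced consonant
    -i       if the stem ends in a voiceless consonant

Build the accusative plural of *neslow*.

neslowefi

Since the last vowel of *neslow* is /o/ (a non-high vowel), it takes -ef, giving *neslowef*.
Since the final consonant of the plural form *neslowef* is /f/ (voiceless), it takes -i, giving *neslowefi*.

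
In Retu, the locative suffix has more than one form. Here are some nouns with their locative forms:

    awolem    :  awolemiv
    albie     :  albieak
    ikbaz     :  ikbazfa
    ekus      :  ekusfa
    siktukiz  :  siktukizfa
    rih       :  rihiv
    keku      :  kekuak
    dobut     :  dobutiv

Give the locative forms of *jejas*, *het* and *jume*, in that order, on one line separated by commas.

jejasfa, hetiv, jumeak

Looking at the final sound of each stem: -fa when the stem ends in a sibilant (*ikbaz*, *ekus*, *siktukiz*); -iv when the stem ends in a non-sibilant consonant (*awolem*, *rih*, *dobut*); -ak when the stem ends in a vowel (*albie*, *keku*).
*jejas*: final sound = /s/, a sibilant → -fa → *jejasfa*.
*het* — final sound /t/ (a non-sibilant consonant) → -iv → *hetiv*.
Since the final sound of *jume* is /e/ (a vowel), it takes -ak, giving *jumeak*.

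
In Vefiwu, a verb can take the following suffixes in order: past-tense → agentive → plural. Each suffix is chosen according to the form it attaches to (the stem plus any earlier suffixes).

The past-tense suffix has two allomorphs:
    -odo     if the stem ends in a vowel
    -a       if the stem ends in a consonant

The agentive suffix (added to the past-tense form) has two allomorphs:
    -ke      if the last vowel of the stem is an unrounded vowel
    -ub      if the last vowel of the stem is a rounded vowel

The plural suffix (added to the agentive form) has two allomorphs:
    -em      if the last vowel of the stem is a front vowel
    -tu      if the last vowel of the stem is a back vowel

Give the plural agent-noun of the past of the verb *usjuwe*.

usjuweodoubtu

Since the final sound of *usjuwe* is /e/ (a vowel), it takes -odo, giving *usjuweodo*.
The past-tense form *usjuweodo* — last vowel /o/ (a rounded vowel) → -ub → *usjuweodoub*.
The agentive form *usjuweodoub*: last vowel = /u/, a back vowel → -tu → *usjuweodoubtu*.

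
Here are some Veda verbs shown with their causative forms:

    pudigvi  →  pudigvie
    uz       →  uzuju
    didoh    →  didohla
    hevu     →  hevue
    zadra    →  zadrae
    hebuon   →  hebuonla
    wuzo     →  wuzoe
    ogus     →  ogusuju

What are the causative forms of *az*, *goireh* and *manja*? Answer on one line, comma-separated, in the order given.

The alternation tracks the final sound of the stem — -uju when the stem ends in a sibilant (*uz*, *ogus*); -la when the stem ends in a non-sibilant consonant (*didoh*, *hebuon*); -e when the stem ends in a vowel (*pudigvi*, *hevu*, *zadra*, *wuzo*).
Since the final sound of *az* is /z/ (a sibilant), it takes -uju, giving *azuju*.
*goireh* — final sound /h/ (a non-sibilant consonant) → -la → *goirehla*.
The final sound of *manja* is /a/, which is a vowel, so the suffix is -e, giving *manjae*.

azuju, goirehla, manjae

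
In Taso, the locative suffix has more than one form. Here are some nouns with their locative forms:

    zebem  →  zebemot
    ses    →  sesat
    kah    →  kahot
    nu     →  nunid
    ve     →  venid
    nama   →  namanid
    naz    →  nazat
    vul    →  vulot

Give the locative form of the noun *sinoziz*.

sinozizat

The suffix is conditioned by the final sound: -at when the stem ends in a sibilant (*ses*, *naz*); -ot when the stem ends in a non-sibilant consonant (*zebem*, *kah*, *vul*); -nid when the stem ends in a vowel (*nu*, *ve*, *nama*).
*sinoziz* — final sound /z/ (a sibilant) → -at → *sinozizat*.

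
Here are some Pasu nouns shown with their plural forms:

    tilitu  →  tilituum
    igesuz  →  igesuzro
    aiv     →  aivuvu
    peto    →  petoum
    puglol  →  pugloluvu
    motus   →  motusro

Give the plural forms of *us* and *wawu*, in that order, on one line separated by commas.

The alternation tracks the final sound of the stem — -ro when the stem ends in a sibilant (*igesuz*, *motus*); -uvu when the stem ends in a non-sibilant consonant (*aiv*, *puglol*); -um when the stem ends in a vowel (*tilitu*, *peto*).
*us* — final sound /s/ (a sibilant) → -ro → *usro*.
*wawu* — final sound /u/ (a vowel) → -um → *wawuum*.

usro, wawuum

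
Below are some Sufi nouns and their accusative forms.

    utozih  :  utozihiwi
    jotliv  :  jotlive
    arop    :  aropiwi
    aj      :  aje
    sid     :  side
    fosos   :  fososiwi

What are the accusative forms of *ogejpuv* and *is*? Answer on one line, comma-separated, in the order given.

The pattern is voicing of the final consonant: -iwi when the stem ends in a voiceless consonant (*utozih*, *arop*, *fosos*); -e when the stem ends in a voiced consonant (*jotliv*, *aj*, *sid*).
*ogejpuv* — final consonant /v/ (voiced) → -e → *ogejpuve*.
*is* — final consonant /s/ (voiceless) → -iwi → *isiwi*.

ogejpuve, isiwi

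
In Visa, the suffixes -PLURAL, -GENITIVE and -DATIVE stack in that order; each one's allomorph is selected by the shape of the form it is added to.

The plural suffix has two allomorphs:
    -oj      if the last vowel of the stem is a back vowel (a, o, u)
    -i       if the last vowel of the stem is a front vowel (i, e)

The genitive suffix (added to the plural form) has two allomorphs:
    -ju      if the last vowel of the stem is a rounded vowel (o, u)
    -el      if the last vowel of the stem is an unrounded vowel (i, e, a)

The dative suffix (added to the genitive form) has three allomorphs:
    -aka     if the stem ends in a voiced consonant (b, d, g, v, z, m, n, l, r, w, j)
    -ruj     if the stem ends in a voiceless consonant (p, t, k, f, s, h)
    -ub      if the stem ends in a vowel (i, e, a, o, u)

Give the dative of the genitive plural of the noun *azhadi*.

Since the last vowel of *azhadi* is /i/ (a front vowel), it takes -i, giving *azhadii*.
Since the last vowel of the plural form *azhadii* is /i/ (an unrounded vowel), it takes -el, giving *azhadiiel*.
The final sound of the genitive form *azhadiiel* is /l/, which is a voiced consonant, so the dative suffix is -aka, giving *azhadiielaka*.

azhadiielaka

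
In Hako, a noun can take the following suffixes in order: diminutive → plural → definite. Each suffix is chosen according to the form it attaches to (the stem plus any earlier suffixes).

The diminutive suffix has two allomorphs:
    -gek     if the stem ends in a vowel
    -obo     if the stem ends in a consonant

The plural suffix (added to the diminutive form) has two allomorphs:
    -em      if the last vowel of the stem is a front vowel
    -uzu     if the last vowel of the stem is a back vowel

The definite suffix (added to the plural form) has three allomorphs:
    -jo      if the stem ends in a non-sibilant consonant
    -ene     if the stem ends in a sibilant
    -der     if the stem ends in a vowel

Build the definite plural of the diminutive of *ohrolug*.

ohrolugobouzuder

*ohrolug* — final sound /g/ (a consonant) → -obo → *ohrolugobo*.
Since the last vowel of the diminutive form *ohrolugobo* is /o/ (a back vowel), it takes -uzu, giving *ohrolugobouzu*.
The final sound of the plural form *ohrolugobouzu* is /u/, which is a vowel, so the definite suffix is -der, giving *ohrolugobouzuder*.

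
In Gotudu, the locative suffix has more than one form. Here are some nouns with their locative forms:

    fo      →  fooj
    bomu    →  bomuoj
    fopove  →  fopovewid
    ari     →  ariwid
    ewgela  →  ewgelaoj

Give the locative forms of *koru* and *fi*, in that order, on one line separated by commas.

The suffix is conditioned by the last vowel: -wid when the last vowel of the stem is a front vowel (*fopove*, *ari*); -oj when the last vowel of the stem is a back vowel (*fo*, *bomu*, *ewgela*).
*koru* — last vowel /u/ (a back vowel) → -oj → *koruoj*.
*fi*: last vowel = /i/, a front vowel → -wid → *fiwid*.

koruoj, fiwid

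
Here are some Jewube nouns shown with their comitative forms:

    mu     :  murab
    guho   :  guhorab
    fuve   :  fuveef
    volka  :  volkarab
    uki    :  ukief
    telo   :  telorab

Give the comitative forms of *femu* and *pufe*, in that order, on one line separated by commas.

The suffix is conditioned by the last vowel: -ef when the last vowel of the stem is a front vowel (*fuve*, *uki*); -rab when the last vowel of the stem is a back vowel (*mu*, *guho*, *volka*, *telo*).
Since the last vowel of *femu* is /u/ (a back vowel), it takes -rab, giving *femurab*.
*pufe* — last vowel /e/ (a front vowel) → -ef → *pufeef*.

femurab, pufeef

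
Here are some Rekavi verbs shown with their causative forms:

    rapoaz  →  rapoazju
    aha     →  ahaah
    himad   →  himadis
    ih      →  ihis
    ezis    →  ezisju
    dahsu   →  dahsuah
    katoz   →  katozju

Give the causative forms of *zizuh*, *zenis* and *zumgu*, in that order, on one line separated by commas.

The pattern is sibilance of the final sound: -ju when the stem ends in a sibilant (*rapoaz*, *ezis*, *katoz*); -is when the stem ends in a non-sibilant consonant (*himad*, *ih*); -ah when the stem ends in a vowel (*aha*, *dahsu*).
Since the final sound of *zizuh* is /h/ (a non-sibilant consonant), it takes -is, giving *zizuhis*.
*zenis* — final sound /s/ (a sibilant) → -ju → *zenisju*.
*zumgu*: final sound = /u/, a vowel → -ah → *zumguah*.

zizuhis, zenisju, zumguah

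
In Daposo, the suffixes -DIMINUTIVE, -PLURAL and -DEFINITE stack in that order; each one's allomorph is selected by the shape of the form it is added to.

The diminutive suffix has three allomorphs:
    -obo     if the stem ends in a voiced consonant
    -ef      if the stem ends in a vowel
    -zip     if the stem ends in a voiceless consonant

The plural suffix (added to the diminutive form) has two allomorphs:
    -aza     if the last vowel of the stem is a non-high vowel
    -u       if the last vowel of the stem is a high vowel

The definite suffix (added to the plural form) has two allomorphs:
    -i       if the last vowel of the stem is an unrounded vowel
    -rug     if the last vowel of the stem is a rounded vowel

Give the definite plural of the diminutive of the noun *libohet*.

Since the final sound of *libohet* is /t/ (a voiceless consonant), it takes -zip, giving *libohetzip*.
Since the last vowel of the diminutive form *libohetzip* is /i/ (a high vowel), it takes -u, giving *libohetzipu*.
Since the last vowel of the plural form *libohetzipu* is /u/ (a rounded vowel), it takes -rug, giving *libohetzipurug*.

libohetzipurug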